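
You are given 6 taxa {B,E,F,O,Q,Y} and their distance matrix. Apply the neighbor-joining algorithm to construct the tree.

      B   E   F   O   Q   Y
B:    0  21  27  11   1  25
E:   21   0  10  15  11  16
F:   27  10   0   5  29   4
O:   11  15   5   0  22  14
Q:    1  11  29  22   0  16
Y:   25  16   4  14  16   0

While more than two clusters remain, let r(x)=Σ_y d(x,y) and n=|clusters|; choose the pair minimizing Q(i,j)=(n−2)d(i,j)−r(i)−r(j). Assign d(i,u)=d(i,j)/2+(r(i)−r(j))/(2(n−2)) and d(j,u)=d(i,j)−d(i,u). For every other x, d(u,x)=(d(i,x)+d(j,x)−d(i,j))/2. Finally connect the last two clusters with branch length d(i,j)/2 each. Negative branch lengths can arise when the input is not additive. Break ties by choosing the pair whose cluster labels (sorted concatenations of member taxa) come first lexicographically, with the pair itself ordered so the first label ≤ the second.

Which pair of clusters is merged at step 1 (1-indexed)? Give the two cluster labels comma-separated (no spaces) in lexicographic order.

B,Q

iteration 1: select B,Q (d=1, Q=-160); attach at lengths (5/4, -1/4); label the merged cluster BQ
  updated: d(BQ,E)=31/2, d(BQ,F)=55/2, d(BQ,O)=16, d(BQ,Y)=20
iteration 2: select BQ,E (d=31/2, Q=-89); attach at lengths (23/2, 4); label the merged cluster BEQ
  updated: d(BEQ,F)=11, d(BEQ,O)=31/4, d(BEQ,Y)=41/4
iteration 3: select BEQ,O (d=31/4, Q=-161/4); attach at lengths (71/16, 53/16); label the merged cluster BEOQ
  updated: d(BEOQ,F)=33/8, d(BEOQ,Y)=33/4
iteration 4: select BEOQ,F (d=33/8, Q=-131/8); attach at lengths (67/16, -1/16); label the merged cluster BEFOQ
  updated: d(BEFOQ,Y)=65/16
iteration 5: select BEFOQ,Y (d=65/16); attach at lengths (65/32, 65/32); label the merged cluster BEFOQY
final tree: (((((B:5/4,Q:-1/4):23/2,E:4):71/16,O:53/16):67/16,F:-1/16):65/32,Y:65/32)
total length: 519/16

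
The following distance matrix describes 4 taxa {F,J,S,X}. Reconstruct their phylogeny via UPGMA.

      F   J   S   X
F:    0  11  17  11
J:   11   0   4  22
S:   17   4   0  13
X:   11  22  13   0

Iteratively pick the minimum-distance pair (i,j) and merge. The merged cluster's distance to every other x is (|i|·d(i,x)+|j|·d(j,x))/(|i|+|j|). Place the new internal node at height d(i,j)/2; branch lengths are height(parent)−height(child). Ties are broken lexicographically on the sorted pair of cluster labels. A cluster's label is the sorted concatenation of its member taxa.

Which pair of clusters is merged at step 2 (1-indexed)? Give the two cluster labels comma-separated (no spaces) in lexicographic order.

F,X

1. join J+S (d=4) ⇒ JS; edges |J|=2, |S|=2
  updated: d(F,JS)=14, d(JS,X)=35/2
2. join F+X (d=11) ⇒ FX; edges |F|=11/2, |X|=11/2
  updated: d(FX,JS)=63/4
3. join FX+JS (d=63/4) ⇒ FJSX; edges |FX|=19/8, |JS|=47/8
final tree: ((F:11/2,X:11/2):19/8,(J:2,S:2):47/8)
total length: 93/4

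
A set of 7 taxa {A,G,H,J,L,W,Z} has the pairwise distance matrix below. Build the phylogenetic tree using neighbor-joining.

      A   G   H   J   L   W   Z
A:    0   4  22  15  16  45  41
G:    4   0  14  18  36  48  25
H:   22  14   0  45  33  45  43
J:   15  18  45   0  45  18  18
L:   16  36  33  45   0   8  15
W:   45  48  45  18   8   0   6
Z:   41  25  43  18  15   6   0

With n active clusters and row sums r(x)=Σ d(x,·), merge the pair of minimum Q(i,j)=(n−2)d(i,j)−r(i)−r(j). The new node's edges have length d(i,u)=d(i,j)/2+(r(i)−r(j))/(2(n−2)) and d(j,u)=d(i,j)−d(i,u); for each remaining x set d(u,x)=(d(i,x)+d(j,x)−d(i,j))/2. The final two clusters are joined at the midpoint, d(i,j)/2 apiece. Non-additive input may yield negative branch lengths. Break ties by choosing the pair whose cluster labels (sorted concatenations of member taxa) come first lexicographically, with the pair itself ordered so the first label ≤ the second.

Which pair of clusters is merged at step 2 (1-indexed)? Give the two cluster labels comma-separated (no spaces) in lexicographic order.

1. join W+Z (d=6, Q=-288) ⇒ WZ; edges |W|=26/5, |Z|=4/5
  updated: d(A,WZ)=40, d(G,WZ)=67/2, d(H,WZ)=41, d(J,WZ)=15, d(L,WZ)=17/2
2. join L+WZ (d=17/2, Q=-485/2) ⇒ LWZ; edges |L|=69/16, |WZ|=67/16
  updated: d(A,LWZ)=95/4, d(G,LWZ)=61/2, d(H,LWZ)=131/4, d(J,LWZ)=103/4
3. join J+LWZ (d=103/4, Q=-557/4) ⇒ JLWZ; edges |J|=91/8, |LWZ|=115/8
  updated: d(A,JLWZ)=13/2, d(G,JLWZ)=91/8, d(H,JLWZ)=26
4. join A+JLWZ (d=13/2, Q=-507/8) ⇒ AJLWZ; edges |A|=13/32, |JLWZ|=195/32
  updated: d(AJLWZ,G)=71/16, d(AJLWZ,H)=83/4
5. join AJLWZ+G (d=71/16, Q=-627/16) ⇒ AGJLWZ; edges |AJLWZ|=179/32, |G|=-37/32
  updated: d(AGJLWZ,H)=485/32
6. join AGJLWZ+H (d=485/32) ⇒ AGHJLWZ; edges |AGJLWZ|=485/64, |H|=485/64
final tree: (((A:13/32,(J:91/8,(L:69/16,(W:26/5,Z:4/5):67/16):115/8):195/32):179/32,G:-37/32):485/64,H:485/64)
total length: 2123/32

L,WZ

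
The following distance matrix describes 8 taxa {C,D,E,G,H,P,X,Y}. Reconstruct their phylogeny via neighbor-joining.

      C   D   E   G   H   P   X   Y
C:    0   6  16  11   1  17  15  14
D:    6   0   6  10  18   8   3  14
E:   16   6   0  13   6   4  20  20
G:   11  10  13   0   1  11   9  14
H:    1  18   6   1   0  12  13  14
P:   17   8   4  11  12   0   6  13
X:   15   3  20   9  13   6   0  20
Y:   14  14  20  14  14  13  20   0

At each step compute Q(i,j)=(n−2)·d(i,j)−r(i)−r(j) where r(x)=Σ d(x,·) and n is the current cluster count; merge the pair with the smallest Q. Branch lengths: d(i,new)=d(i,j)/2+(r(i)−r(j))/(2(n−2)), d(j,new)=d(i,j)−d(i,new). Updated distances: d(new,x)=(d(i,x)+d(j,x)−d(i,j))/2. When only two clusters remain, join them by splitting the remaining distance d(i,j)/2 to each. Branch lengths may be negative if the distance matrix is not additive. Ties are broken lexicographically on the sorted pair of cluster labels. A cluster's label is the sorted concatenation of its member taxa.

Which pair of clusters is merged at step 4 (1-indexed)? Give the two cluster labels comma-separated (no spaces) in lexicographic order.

1. join C+H (d=1, Q=-139) ⇒ CH; edges |C|=7/4, |H|=-3/4
  updated: d(CH,D)=23/2, d(CH,E)=21/2, d(CH,G)=11/2, d(CH,P)=14, d(CH,X)=27/2, d(CH,Y)=27/2
2. join E+P (d=4, Q=-219/2) ⇒ EP; edges |E|=15/4, |P|=1/4
  updated: d(CH,EP)=41/4, d(D,EP)=5, d(EP,G)=10, d(EP,X)=11, d(EP,Y)=29/2
3. join D+X (d=3, Q=-88) ⇒ DX; edges |D|=-1/8, |X|=25/8
  updated: d(CH,DX)=11, d(DX,EP)=13/2, d(DX,G)=8, d(DX,Y)=31/2
4. join DX+EP (d=13/2, Q=-251/4) ⇒ DEPX; edges |DX|=77/24, |EP|=79/24
  updated: d(CH,DEPX)=59/8, d(DEPX,G)=23/4, d(DEPX,Y)=47/4
5. join CH+G (d=11/2, Q=-325/8) ⇒ CGH; edges |CH|=97/32, |G|=79/32
  updated: d(CGH,DEPX)=61/16, d(CGH,Y)=11
6. join CGH+DEPX (d=61/16, Q=-425/16) ⇒ CDEGHPX; edges |CGH|=49/32, |DEPX|=73/32
  updated: d(CDEGHPX,Y)=303/32
7. join CDEGHPX+Y (d=303/32) ⇒ CDEGHPXY; edges |CDEGHPX|=303/64, |Y|=303/64
final tree: ((((C:7/4,H:-3/4):97/32,G:79/32):49/32,((D:-1/8,X:25/8):77/24,(E:15/4,P:1/4):79/24):73/32):303/64,Y:303/64)
total length: 1065/32

DX,EP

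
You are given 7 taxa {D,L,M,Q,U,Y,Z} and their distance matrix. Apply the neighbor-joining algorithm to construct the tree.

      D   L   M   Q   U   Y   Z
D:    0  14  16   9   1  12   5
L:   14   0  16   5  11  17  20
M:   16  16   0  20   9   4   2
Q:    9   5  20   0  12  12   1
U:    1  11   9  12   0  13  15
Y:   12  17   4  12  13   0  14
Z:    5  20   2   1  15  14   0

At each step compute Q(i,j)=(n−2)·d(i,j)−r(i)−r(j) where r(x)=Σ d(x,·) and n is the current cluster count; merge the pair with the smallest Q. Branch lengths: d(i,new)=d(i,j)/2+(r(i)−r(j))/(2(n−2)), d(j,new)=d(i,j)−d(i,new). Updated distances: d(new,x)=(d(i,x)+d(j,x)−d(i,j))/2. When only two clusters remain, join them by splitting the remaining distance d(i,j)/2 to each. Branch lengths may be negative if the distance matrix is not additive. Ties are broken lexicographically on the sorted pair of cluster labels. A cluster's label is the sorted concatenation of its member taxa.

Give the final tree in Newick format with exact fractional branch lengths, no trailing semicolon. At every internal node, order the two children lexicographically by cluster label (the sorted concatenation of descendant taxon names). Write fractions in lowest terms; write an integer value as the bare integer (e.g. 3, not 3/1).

iteration 1: select M,Y (d=4, Q=-119); attach at lengths (3/2, 5/2); label the merged cluster MY
  updated: d(D,MY)=12, d(L,MY)=29/2, d(MY,Q)=14, d(MY,U)=9, d(MY,Z)=6
iteration 2: select L,Q (d=5, Q=-171/2); attach at lengths (87/16, -7/16); label the merged cluster LQ
  updated: d(D,LQ)=9, d(LQ,MY)=47/4, d(LQ,U)=9, d(LQ,Z)=8
iteration 3: select D,U (d=1, Q=-58); attach at lengths (-2/3, 5/3); label the merged cluster DU
  updated: d(DU,LQ)=17/2, d(DU,MY)=10, d(DU,Z)=19/2
iteration 4: select DU,LQ (d=17/2, Q=-157/4); attach at lengths (67/16, 69/16); label the merged cluster DLQU
  updated: d(DLQU,MY)=53/8, d(DLQU,Z)=9/2
iteration 5: select DLQU,MY (d=53/8, Q=-137/8); attach at lengths (41/16, 65/16); label the merged cluster DLMQUY
  updated: d(DLMQUY,Z)=31/16
iteration 6: select DLMQUY,Z (d=31/16); attach at lengths (31/32, 31/32); label the merged cluster DLMQUYZ
final tree: ((((D:-2/3,U:5/3):67/16,(L:87/16,Q:-7/16):69/16):41/16,(M:3/2,Y:5/2):65/16):31/32,Z:31/32)
total length: 433/16

((((D:-2/3,U:5/3):67/16,(L:87/16,Q:-7/16):69/16):41/16,(M:3/2,Y:5/2):65/16):31/32,Z:31/32)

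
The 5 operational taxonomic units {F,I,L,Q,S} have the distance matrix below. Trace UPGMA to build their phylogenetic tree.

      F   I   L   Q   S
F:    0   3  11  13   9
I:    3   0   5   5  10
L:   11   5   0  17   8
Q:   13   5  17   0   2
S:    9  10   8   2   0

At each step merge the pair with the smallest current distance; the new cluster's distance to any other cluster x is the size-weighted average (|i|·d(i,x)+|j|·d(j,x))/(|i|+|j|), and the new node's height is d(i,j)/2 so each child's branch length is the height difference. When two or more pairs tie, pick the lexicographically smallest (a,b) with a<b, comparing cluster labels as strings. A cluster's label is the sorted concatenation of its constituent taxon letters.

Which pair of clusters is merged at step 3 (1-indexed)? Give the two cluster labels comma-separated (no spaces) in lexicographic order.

iteration 1: select Q,S (d=2); attach at lengths (1, 1); label the merged cluster QS
  updated: d(F,QS)=11, d(I,QS)=15/2, d(L,QS)=25/2
iteration 2: select F,I (d=3); attach at lengths (3/2, 3/2); label the merged cluster FI
  updated: d(FI,L)=8, d(FI,QS)=37/4
iteration 3: select FI,L (d=8); attach at lengths (5/2, 4); label the merged cluster FIL
  updated: d(FIL,QS)=31/3
iteration 4: select FIL,QS (d=31/3); attach at lengths (7/6, 25/6); label the merged cluster FILQS
final tree: (((F:3/2,I:3/2):5/2,L:4):7/6,(Q:1,S:1):25/6)
total length: 101/6

FI,L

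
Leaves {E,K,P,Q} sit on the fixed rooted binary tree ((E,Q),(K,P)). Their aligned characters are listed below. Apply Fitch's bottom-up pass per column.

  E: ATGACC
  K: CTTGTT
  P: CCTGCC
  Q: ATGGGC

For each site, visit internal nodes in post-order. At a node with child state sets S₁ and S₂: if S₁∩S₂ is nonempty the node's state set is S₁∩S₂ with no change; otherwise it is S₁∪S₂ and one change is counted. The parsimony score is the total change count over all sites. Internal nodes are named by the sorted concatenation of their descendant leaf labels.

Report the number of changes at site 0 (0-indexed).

[col 0] EQ: children E:{A}, Q:{A} ∩→ {A}; cost 0
[col 0] KP: children K:{C}, P:{C} ∩→ {C}; cost 0
[col 0] EKPQ: children EQ:{A}, KP:{C} ∪→ {A,C}; cost 1
[col 1] EQ: children E:{T}, Q:{T} ∩→ {T}; cost 0
[col 1] KP: children K:{T}, P:{C} ∪→ {C,T}; cost 1
[col 1] EKPQ: children EQ:{T}, KP:{C,T} ∩→ {T}; cost 0
[col 2] EQ: children E:{G}, Q:{G} ∩→ {G}; cost 0
[col 2] KP: children K:{T}, P:{T} ∩→ {T}; cost 0
[col 2] EKPQ: children EQ:{G}, KP:{T} ∪→ {G,T}; cost 1
[col 3] EQ: children E:{A}, Q:{G} ∪→ {A,G}; cost 1
[col 3] KP: children K:{G}, P:{G} ∩→ {G}; cost 0
[col 3] EKPQ: children EQ:{A,G}, KP:{G} ∩→ {G}; cost 0
[col 4] EQ: children E:{C}, Q:{G} ∪→ {C,G}; cost 1
[col 4] KP: children K:{T}, P:{C} ∪→ {C,T}; cost 1
[col 4] EKPQ: children EQ:{C,G}, KP:{C,T} ∩→ {C}; cost 0
[col 5] EQ: children E:{C}, Q:{C} ∩→ {C}; cost 0
[col 5] KP: children K:{T}, P:{C} ∪→ {C,T}; cost 1
[col 5] EKPQ: children EQ:{C}, KP:{C,T} ∩→ {C}; cost 0
per-site changes: [1, 1, 1, 1, 2, 1]; total = 7

1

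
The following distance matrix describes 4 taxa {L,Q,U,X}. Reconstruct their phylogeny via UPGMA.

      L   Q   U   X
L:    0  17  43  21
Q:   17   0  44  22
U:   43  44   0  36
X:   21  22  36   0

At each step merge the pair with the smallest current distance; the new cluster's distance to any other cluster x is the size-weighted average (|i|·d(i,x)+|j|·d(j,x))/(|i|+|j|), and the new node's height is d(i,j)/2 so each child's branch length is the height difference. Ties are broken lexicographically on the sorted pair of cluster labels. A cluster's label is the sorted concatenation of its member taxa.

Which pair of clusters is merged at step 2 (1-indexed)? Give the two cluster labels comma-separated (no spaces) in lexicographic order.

LQ,X

iteration 1: select L,Q (d=17); attach at lengths (17/2, 17/2); label the merged cluster LQ
  updated: d(LQ,U)=87/2, d(LQ,X)=43/2
iteration 2: select LQ,X (d=43/2); attach at lengths (9/4, 43/4); label the merged cluster LQX
  updated: d(LQX,U)=41
iteration 3: select LQX,U (d=41); attach at lengths (39/4, 41/2); label the merged cluster LQUX
final tree: (((L:17/2,Q:17/2):9/4,X:43/4):39/4,U:41/2)
total length: 241/4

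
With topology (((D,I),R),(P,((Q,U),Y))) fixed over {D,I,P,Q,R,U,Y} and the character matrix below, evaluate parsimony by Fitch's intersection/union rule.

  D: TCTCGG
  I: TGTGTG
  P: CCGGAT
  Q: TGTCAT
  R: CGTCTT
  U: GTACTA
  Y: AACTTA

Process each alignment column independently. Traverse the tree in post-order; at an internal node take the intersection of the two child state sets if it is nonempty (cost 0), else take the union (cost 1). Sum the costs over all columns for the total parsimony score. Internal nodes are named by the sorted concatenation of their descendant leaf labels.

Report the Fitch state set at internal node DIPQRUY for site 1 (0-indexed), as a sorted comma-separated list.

G

DI@0: {T} ∩ {T} = {T} (intersection, +0)
DIR@0: {T} ∪ {C} = {C,T} (union, +1)
QU@0: {T} ∪ {G} = {G,T} (union, +1)
QUY@0: {G,T} ∪ {A} = {A,G,T} (union, +1)
PQUY@0: {C} ∪ {A,G,T} = {A,C,G,T} (union, +1)
DIPQRUY@0: {C,T} ∩ {A,C,G,T} = {C,T} (intersection, +0)
DI@1: {C} ∪ {G} = {C,G} (union, +1)
DIR@1: {C,G} ∩ {G} = {G} (intersection, +0)
QU@1: {G} ∪ {T} = {G,T} (union, +1)
QUY@1: {G,T} ∪ {A} = {A,G,T} (union, +1)
PQUY@1: {C} ∪ {A,G,T} = {A,C,G,T} (union, +1)
DIPQRUY@1: {G} ∩ {A,C,G,T} = {G} (intersection, +0)
DI@2: {T} ∩ {T} = {T} (intersection, +0)
DIR@2: {T} ∩ {T} = {T} (intersection, +0)
QU@2: {T} ∪ {A} = {A,T} (union, +1)
QUY@2: {A,T} ∪ {C} = {A,C,T} (union, +1)
PQUY@2: {G} ∪ {A,C,T} = {A,C,G,T} (union, +1)
DIPQRUY@2: {T} ∩ {A,C,G,T} = {T} (intersection, +0)
DI@3: {C} ∪ {G} = {C,G} (union, +1)
DIR@3: {C,G} ∩ {C} = {C} (intersection, +0)
QU@3: {C} ∩ {C} = {C} (intersection, +0)
QUY@3: {C} ∪ {T} = {C,T} (union, +1)
PQUY@3: {G} ∪ {C,T} = {C,G,T} (union, +1)
DIPQRUY@3: {C} ∩ {C,G,T} = {C} (intersection, +0)
DI@4: {G} ∪ {T} = {G,T} (union, +1)
DIR@4: {G,T} ∩ {T} = {T} (intersection, +0)
QU@4: {A} ∪ {T} = {A,T} (union, +1)
QUY@4: {A,T} ∩ {T} = {T} (intersection, +0)
PQUY@4: {A} ∪ {T} = {A,T} (union, +1)
DIPQRUY@4: {T} ∩ {A,T} = {T} (intersection, +0)
DI@5: {G} ∩ {G} = {G} (intersection, +0)
DIR@5: {G} ∪ {T} = {G,T} (union, +1)
QU@5: {T} ∪ {A} = {A,T} (union, +1)
QUY@5: {A,T} ∩ {A} = {A} (intersection, +0)
PQUY@5: {T} ∪ {A} = {A,T} (union, +1)
DIPQRUY@5: {G,T} ∩ {A,T} = {T} (intersection, +0)
per-site changes: [4, 4, 3, 3, 3, 3]; total = 20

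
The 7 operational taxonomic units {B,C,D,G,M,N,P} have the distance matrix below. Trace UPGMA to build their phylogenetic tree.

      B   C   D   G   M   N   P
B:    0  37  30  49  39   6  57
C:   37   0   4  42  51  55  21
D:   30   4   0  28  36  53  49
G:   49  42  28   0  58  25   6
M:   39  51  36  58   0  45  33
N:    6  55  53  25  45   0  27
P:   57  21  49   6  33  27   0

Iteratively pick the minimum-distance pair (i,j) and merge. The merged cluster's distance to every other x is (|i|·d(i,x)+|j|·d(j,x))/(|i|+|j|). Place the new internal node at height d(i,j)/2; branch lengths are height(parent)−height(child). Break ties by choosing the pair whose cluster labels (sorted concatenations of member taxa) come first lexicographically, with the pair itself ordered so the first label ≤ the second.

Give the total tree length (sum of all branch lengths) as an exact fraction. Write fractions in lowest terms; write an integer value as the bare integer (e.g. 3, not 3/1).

1. join C+D (d=4) ⇒ CD; edges |C|=2, |D|=2
  updated: d(B,CD)=67/2, d(CD,G)=35, d(CD,M)=87/2, d(CD,N)=54, d(CD,P)=35
2. join B+N (d=6) ⇒ BN; edges |B|=3, |N|=3
  updated: d(BN,CD)=175/4, d(BN,G)=37, d(BN,M)=42, d(BN,P)=42
3. join G+P (d=6) ⇒ GP; edges |G|=3, |P|=3
  updated: d(BN,GP)=79/2, d(CD,GP)=35, d(GP,M)=91/2
4. join CD+GP (d=35) ⇒ CDGP; edges |CD|=31/2, |GP|=29/2
  updated: d(BN,CDGP)=333/8, d(CDGP,M)=89/2
5. join BN+CDGP (d=333/8) ⇒ BCDGNP; edges |BN|=285/16, |CDGP|=53/16
  updated: d(BCDGNP,M)=131/3
6. join BCDGNP+M (d=131/3) ⇒ BCDGMNP; edges |BCDGNP|=49/48, |M|=131/6
final tree: (((B:3,N:3):285/16,((C:2,D:2):31/2,(G:3,P:3):29/2):53/16):49/48,M:131/6)
total length: 4319/48

4319/48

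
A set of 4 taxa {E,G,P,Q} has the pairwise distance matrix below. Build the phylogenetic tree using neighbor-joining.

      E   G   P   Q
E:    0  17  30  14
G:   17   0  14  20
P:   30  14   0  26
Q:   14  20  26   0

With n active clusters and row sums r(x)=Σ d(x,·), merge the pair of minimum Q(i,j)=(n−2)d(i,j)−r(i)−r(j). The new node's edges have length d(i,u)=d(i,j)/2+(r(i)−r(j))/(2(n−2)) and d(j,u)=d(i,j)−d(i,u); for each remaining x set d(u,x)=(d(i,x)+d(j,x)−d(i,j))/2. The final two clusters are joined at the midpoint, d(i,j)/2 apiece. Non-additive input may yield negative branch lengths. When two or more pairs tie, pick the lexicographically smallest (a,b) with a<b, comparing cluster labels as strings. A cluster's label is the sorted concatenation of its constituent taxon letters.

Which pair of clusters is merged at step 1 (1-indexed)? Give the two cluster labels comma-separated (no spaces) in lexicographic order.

E,Q

1. join E+Q (d=14, Q=-93) ⇒ EQ; edges |E|=29/4, |Q|=27/4
  updated: d(EQ,G)=23/2, d(EQ,P)=21
2. join EQ+G (d=23/2, Q=-93/2) ⇒ EGQ; edges |EQ|=37/4, |G|=9/4
  updated: d(EGQ,P)=47/4
3. join EGQ+P (d=47/4) ⇒ EGPQ; edges |EGQ|=47/8, |P|=47/8
final tree: (((E:29/4,Q:27/4):37/4,G:9/4):47/8,P:47/8)
total length: 149/4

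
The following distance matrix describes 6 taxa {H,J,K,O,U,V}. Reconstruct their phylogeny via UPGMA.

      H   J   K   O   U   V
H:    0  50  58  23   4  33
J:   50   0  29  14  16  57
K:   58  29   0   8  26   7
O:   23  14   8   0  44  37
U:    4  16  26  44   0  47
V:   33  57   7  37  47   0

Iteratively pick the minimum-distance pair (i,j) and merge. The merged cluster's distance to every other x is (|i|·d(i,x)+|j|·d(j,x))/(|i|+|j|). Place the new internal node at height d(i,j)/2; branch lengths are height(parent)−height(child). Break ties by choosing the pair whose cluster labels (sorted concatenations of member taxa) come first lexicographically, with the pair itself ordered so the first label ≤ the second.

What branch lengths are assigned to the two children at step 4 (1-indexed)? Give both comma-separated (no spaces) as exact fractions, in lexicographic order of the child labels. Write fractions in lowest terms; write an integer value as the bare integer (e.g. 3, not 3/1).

75/8,103/8

iteration 1: select H,U (d=4); attach at lengths (2, 2); label the merged cluster HU
  updated: d(HU,J)=33, d(HU,K)=42, d(HU,O)=67/2, d(HU,V)=40
iteration 2: select K,V (d=7); attach at lengths (7/2, 7/2); label the merged cluster KV
  updated: d(HU,KV)=41, d(J,KV)=43, d(KV,O)=45/2
iteration 3: select J,O (d=14); attach at lengths (7, 7); label the merged cluster JO
  updated: d(HU,JO)=133/4, d(JO,KV)=131/4
iteration 4: select JO,KV (d=131/4); attach at lengths (75/8, 103/8); label the merged cluster JKOV
  updated: d(HU,JKOV)=297/8
iteration 5: select HU,JKOV (d=297/8); attach at lengths (265/16, 35/16); label the merged cluster HJKOUV
final tree: ((H:2,U:2):265/16,((J:7,O:7):75/8,(K:7/2,V:7/2):103/8):35/16)
total length: 66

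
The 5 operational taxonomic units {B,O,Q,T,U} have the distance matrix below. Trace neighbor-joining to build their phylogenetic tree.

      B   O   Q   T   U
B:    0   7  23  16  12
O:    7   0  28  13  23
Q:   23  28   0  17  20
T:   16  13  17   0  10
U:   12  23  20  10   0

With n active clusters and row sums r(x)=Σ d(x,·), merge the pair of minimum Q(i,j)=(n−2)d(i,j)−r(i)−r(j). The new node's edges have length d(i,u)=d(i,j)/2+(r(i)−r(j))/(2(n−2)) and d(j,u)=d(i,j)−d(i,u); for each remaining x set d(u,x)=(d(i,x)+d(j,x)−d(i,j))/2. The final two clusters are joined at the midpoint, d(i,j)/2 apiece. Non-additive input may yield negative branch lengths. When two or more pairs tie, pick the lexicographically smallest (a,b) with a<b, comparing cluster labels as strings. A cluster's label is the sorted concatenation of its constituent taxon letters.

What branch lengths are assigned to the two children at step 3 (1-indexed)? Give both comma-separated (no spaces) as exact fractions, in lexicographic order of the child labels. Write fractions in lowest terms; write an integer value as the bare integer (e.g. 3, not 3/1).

iteration 1: select B,O (d=7, Q=-108); attach at lengths (4/3, 17/3); label the merged cluster BO
  updated: d(BO,Q)=22, d(BO,T)=11, d(BO,U)=14
iteration 2: select BO,T (d=11, Q=-63); attach at lengths (31/4, 13/4); label the merged cluster BOT
  updated: d(BOT,Q)=14, d(BOT,U)=13/2
iteration 3: select BOT,Q (d=14, Q=-81/2); attach at lengths (1/4, 55/4); label the merged cluster BOQT
  updated: d(BOQT,U)=25/4
iteration 4: select BOQT,U (d=25/4); attach at lengths (25/8, 25/8); label the merged cluster BOQTU
final tree: ((((B:4/3,O:17/3):31/4,T:13/4):1/4,Q:55/4):25/8,U:25/8)
total length: 153/4

1/4,55/4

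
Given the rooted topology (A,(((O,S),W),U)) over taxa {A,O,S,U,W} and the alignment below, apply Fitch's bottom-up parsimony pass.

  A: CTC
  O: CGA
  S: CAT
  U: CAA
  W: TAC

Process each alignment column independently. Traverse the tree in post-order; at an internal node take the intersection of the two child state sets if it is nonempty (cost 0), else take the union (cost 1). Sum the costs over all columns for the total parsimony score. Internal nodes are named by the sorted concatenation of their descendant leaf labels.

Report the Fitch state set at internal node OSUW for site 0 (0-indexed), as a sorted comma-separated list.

[col 0] OS: children O:{C}, S:{C} ∩→ {C}; cost 0
[col 0] OSW: children OS:{C}, W:{T} ∪→ {C,T}; cost 1
[col 0] OSUW: children OSW:{C,T}, U:{C} ∩→ {C}; cost 0
[col 0] AOSUW: children A:{C}, OSUW:{C} ∩→ {C}; cost 0
[col 1] OS: children O:{G}, S:{A} ∪→ {A,G}; cost 1
[col 1] OSW: children OS:{A,G}, W:{A} ∩→ {A}; cost 0
[col 1] OSUW: children OSW:{A}, U:{A} ∩→ {A}; cost 0
[col 1] AOSUW: children A:{T}, OSUW:{A} ∪→ {A,T}; cost 1
[col 2] OS: children O:{A}, S:{T} ∪→ {A,T}; cost 1
[col 2] OSW: children OS:{A,T}, W:{C} ∪→ {A,C,T}; cost 1
[col 2] OSUW: children OSW:{A,C,T}, U:{A} ∩→ {A}; cost 0
[col 2] AOSUW: children A:{C}, OSUW:{A} ∪→ {A,C}; cost 1
per-site changes: [1, 2, 3]; total = 6

C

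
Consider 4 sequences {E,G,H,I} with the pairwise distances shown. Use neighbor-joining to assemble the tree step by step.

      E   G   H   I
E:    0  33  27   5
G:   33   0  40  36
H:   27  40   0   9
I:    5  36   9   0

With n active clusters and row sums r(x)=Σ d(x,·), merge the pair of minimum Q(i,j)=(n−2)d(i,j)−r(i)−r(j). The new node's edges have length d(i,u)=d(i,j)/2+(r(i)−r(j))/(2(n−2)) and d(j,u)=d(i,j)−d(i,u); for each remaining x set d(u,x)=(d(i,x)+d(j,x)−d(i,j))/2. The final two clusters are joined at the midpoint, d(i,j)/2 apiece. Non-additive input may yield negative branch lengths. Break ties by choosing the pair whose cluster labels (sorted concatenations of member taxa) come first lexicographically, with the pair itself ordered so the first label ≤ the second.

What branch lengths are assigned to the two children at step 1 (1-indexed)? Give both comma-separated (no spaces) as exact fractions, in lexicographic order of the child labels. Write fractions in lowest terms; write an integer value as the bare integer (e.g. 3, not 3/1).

11/2,55/2

1. join E+G (d=33, Q=-108) ⇒ EG; edges |E|=11/2, |G|=55/2
  updated: d(EG,H)=17, d(EG,I)=4
2. join EG+H (d=17, Q=-30) ⇒ EGH; edges |EG|=6, |H|=11
  updated: d(EGH,I)=-2
3. join EGH+I (d=-2) ⇒ EGHI; edges |EGH|=-1, |I|=-1
final tree: (((E:11/2,G:55/2):6,H:11):-1,I:-1)
total length: 48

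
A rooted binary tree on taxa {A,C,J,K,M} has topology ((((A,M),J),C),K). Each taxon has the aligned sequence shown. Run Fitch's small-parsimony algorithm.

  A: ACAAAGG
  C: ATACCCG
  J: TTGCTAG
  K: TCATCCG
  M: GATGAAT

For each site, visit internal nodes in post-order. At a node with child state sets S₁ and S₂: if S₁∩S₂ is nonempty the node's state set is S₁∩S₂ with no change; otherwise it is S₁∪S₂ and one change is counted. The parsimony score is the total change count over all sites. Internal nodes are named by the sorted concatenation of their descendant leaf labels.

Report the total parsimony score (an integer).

site 0, node AM: A={A} ∪ M={G} → {A,G} (+1)
site 0, node AJM: AM={A,G} ∪ J={T} → {A,G,T} (+1)
site 0, node ACJM: AJM={A,G,T} ∩ C={A} → {A} (+0)
site 0, node ACJKM: ACJM={A} ∪ K={T} → {A,T} (+1)
site 1, node AM: A={C} ∪ M={A} → {A,C} (+1)
site 1, node AJM: AM={A,C} ∪ J={T} → {A,C,T} (+1)
site 1, node ACJM: AJM={A,C,T} ∩ C={T} → {T} (+0)
site 1, node ACJKM: ACJM={T} ∪ K={C} → {C,T} (+1)
site 2, node AM: A={A} ∪ M={T} → {A,T} (+1)
site 2, node AJM: AM={A,T} ∪ J={G} → {A,G,T} (+1)
site 2, node ACJM: AJM={A,G,T} ∩ C={A} → {A} (+0)
site 2, node ACJKM: ACJM={A} ∩ K={A} → {A} (+0)
site 3, node AM: A={A} ∪ M={G} → {A,G} (+1)
site 3, node AJM: AM={A,G} ∪ J={C} → {A,C,G} (+1)
site 3, node ACJM: AJM={A,C,G} ∩ C={C} → {C} (+0)
site 3, node ACJKM: ACJM={C} ∪ K={T} → {C,T} (+1)
site 4, node AM: A={A} ∩ M={A} → {A} (+0)
site 4, node AJM: AM={A} ∪ J={T} → {A,T} (+1)
site 4, node ACJM: AJM={A,T} ∪ C={C} → {A,C,T} (+1)
site 4, node ACJKM: ACJM={A,C,T} ∩ K={C} → {C} (+0)
site 5, node AM: A={G} ∪ M={A} → {A,G} (+1)
site 5, node AJM: AM={A,G} ∩ J={A} → {A} (+0)
site 5, node ACJM: AJM={A} ∪ C={C} → {A,C} (+1)
site 5, node ACJKM: ACJM={A,C} ∩ K={C} → {C} (+0)
site 6, node AM: A={G} ∪ M={T} → {G,T} (+1)
site 6, node AJM: AM={G,T} ∩ J={G} → {G} (+0)
site 6, node ACJM: AJM={G} ∩ C={G} → {G} (+0)
site 6, node ACJKM: ACJM={G} ∩ K={G} → {G} (+0)
per-site changes: [3, 3, 2, 3, 2, 2, 1]; total = 16

16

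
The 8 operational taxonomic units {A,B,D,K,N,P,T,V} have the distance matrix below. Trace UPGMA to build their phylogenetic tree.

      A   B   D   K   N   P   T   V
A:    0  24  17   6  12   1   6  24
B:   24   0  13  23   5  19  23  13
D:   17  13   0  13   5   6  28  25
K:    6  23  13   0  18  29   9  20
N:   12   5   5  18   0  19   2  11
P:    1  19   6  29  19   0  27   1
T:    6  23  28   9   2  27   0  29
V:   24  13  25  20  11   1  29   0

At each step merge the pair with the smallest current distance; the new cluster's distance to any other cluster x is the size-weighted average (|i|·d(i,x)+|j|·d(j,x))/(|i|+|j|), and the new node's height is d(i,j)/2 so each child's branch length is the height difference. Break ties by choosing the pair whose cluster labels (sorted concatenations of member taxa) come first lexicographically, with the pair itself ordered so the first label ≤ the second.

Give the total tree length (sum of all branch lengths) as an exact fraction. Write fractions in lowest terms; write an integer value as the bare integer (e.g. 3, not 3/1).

1679/36

1. join A+P (d=1) ⇒ AP; edges |A|=1/2, |P|=1/2
  updated: d(AP,B)=43/2, d(AP,D)=23/2, d(AP,K)=35/2, d(AP,N)=31/2, d(AP,T)=33/2, d(AP,V)=25/2
2. join N+T (d=2) ⇒ NT; edges |N|=1, |T|=1
  updated: d(AP,NT)=16, d(B,NT)=14, d(D,NT)=33/2, d(K,NT)=27/2, d(NT,V)=20
3. join AP+D (d=23/2) ⇒ ADP; edges |AP|=21/4, |D|=23/4
  updated: d(ADP,B)=56/3, d(ADP,K)=16, d(ADP,NT)=97/6, d(ADP,V)=50/3
4. join B+V (d=13) ⇒ BV; edges |B|=13/2, |V|=13/2
  updated: d(ADP,BV)=53/3, d(BV,K)=43/2, d(BV,NT)=17
5. join K+NT (d=27/2) ⇒ KNT; edges |K|=27/4, |NT|=23/4
  updated: d(ADP,KNT)=145/9, d(BV,KNT)=37/2
6. join ADP+KNT (d=145/9) ⇒ ADKNPT; edges |ADP|=83/36, |KNT|=47/36
  updated: d(ADKNPT,BV)=217/12
7. join ADKNPT+BV (d=217/12) ⇒ ABDKNPTV; edges |ADKNPT|=71/72, |BV|=61/24
final tree: ((((A:1/2,P:1/2):21/4,D:23/4):83/36,(K:27/4,(N:1,T:1):23/4):47/36):71/72,(B:13/2,V:13/2):61/24)
total length: 1679/36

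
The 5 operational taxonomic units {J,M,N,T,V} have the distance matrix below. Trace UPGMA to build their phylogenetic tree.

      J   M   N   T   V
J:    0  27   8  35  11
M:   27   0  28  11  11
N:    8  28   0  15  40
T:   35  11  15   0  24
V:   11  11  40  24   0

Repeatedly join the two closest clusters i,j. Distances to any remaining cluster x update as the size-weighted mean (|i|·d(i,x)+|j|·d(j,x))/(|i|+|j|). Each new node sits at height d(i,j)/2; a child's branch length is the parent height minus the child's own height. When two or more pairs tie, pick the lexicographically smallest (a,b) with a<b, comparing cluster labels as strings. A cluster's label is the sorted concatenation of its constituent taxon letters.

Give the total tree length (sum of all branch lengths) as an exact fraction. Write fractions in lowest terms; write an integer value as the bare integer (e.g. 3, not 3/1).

177/4

1. join J+N (d=8) ⇒ JN; edges |J|=4, |N|=4
  updated: d(JN,M)=55/2, d(JN,T)=25, d(JN,V)=51/2
2. join M+T (d=11) ⇒ MT; edges |M|=11/2, |T|=11/2
  updated: d(JN,MT)=105/4, d(MT,V)=35/2
3. join MT+V (d=35/2) ⇒ MTV; edges |MT|=13/4, |V|=35/4
  updated: d(JN,MTV)=26
4. join JN+MTV (d=26) ⇒ JMNTV; edges |JN|=9, |MTV|=17/4
final tree: ((J:4,N:4):9,((M:11/2,T:11/2):13/4,V:35/4):17/4)
total length: 177/4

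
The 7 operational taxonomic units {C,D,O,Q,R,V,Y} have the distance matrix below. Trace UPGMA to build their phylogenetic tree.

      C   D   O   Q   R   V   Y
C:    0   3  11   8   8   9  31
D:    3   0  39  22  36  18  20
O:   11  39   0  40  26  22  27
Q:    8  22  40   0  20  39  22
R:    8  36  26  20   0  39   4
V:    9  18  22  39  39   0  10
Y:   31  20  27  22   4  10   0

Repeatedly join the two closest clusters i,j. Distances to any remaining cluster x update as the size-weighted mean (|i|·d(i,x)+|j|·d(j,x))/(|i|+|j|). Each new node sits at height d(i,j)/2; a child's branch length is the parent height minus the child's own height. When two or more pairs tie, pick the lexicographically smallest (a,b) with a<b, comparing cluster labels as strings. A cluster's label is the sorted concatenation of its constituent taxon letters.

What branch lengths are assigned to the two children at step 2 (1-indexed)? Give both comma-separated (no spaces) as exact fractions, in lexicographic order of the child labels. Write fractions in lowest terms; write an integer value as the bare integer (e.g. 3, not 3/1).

step 1: merge (C,D) at d=3; branch lengths C→3/2, D→3/2; new cluster CD
  updated: d(CD,O)=25, d(CD,Q)=15, d(CD,R)=22, d(CD,V)=27/2, d(CD,Y)=51/2
step 2: merge (R,Y) at d=4; branch lengths R→2, Y→2; new cluster RY
  updated: d(CD,RY)=95/4, d(O,RY)=53/2, d(Q,RY)=21, d(RY,V)=49/2
step 3: merge (CD,V) at d=27/2; branch lengths CD→21/4, V→27/4; new cluster CDV
  updated: d(CDV,O)=24, d(CDV,Q)=23, d(CDV,RY)=24
step 4: merge (Q,RY) at d=21; branch lengths Q→21/2, RY→17/2; new cluster QRY
  updated: d(CDV,QRY)=71/3, d(O,QRY)=31
step 5: merge (CDV,QRY) at d=71/3; branch lengths CDV→61/12, QRY→4/3; new cluster CDQRVY
  updated: d(CDQRVY,O)=55/2
step 6: merge (CDQRVY,O) at d=55/2; branch lengths CDQRVY→23/12, O→55/4; new cluster CDOQRVY
final tree: ((((C:3/2,D:3/2):21/4,V:27/4):61/12,(Q:21/2,(R:2,Y:2):17/2):4/3):23/12,O:55/4)
total length: 721/12

2,2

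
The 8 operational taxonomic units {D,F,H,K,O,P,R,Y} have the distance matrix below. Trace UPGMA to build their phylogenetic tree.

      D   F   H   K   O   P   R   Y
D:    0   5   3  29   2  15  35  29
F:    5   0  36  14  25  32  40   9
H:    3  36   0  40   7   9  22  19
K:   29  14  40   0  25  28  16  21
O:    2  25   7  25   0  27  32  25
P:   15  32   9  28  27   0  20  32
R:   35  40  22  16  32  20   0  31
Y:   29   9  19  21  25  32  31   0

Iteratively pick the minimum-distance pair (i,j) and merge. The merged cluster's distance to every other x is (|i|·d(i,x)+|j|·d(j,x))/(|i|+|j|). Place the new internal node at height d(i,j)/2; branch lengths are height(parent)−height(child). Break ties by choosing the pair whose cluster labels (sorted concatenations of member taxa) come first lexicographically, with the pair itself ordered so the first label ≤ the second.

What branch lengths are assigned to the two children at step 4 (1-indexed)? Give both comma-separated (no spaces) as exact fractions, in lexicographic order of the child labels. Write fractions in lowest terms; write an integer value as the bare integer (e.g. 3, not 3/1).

step 1: merge (D,O) at d=2; branch lengths D→1, O→1; new cluster DO
  updated: d(DO,F)=15, d(DO,H)=5, d(DO,K)=27, d(DO,P)=21, d(DO,R)=67/2, d(DO,Y)=27
step 2: merge (DO,H) at d=5; branch lengths DO→3/2, H→5/2; new cluster DHO
  updated: d(DHO,F)=22, d(DHO,K)=94/3, d(DHO,P)=17, d(DHO,R)=89/3, d(DHO,Y)=73/3
step 3: merge (F,Y) at d=9; branch lengths F→9/2, Y→9/2; new cluster FY
  updated: d(DHO,FY)=139/6, d(FY,K)=35/2, d(FY,P)=32, d(FY,R)=71/2
step 4: merge (K,R) at d=16; branch lengths K→8, R→8; new cluster KR
  updated: d(DHO,KR)=61/2, d(FY,KR)=53/2, d(KR,P)=24
step 5: merge (DHO,P) at d=17; branch lengths DHO→6, P→17/2; new cluster DHOP
  updated: d(DHOP,FY)=203/8, d(DHOP,KR)=231/8
step 6: merge (DHOP,FY) at d=203/8; branch lengths DHOP→67/16, FY→131/16; new cluster DFHOPY
  updated: d(DFHOPY,KR)=337/12
step 7: merge (DFHOPY,KR) at d=337/12; branch lengths DFHOPY→65/48, KR→145/24; new cluster DFHKOPRY
final tree: (((((D:1,O:1):3/2,H:5/2):6,P:17/2):67/16,(F:9/2,Y:9/2):131/16):65/48,(K:8,R:8):145/24)
total length: 3133/48

8,8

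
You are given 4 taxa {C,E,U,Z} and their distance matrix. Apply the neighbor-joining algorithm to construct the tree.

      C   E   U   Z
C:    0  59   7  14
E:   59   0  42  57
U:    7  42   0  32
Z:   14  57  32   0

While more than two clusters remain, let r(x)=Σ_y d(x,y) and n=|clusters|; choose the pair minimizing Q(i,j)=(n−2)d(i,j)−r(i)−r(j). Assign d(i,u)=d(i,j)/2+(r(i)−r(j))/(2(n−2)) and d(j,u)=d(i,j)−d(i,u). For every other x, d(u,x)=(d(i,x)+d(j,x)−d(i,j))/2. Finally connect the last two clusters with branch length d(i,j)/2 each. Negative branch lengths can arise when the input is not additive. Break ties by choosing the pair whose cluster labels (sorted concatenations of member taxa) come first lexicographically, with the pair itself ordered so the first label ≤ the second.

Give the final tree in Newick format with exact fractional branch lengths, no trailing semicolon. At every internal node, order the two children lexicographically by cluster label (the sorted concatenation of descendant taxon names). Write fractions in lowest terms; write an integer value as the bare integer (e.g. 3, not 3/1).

step 1: merge (C,Z) at d=14, Q=-155; branch lengths C→5/4, Z→51/4; new cluster CZ
  updated: d(CZ,E)=51, d(CZ,U)=25/2
step 2: merge (CZ,E) at d=51, Q=-211/2; branch lengths CZ→43/4, E→161/4; new cluster CEZ
  updated: d(CEZ,U)=7/4
step 3: merge (CEZ,U) at d=7/4; branch lengths CEZ→7/8, U→7/8; new cluster CEUZ
final tree: (((C:5/4,Z:51/4):43/4,E:161/4):7/8,U:7/8)
total length: 267/4

(((C:5/4,Z:51/4):43/4,E:161/4):7/8,U:7/8)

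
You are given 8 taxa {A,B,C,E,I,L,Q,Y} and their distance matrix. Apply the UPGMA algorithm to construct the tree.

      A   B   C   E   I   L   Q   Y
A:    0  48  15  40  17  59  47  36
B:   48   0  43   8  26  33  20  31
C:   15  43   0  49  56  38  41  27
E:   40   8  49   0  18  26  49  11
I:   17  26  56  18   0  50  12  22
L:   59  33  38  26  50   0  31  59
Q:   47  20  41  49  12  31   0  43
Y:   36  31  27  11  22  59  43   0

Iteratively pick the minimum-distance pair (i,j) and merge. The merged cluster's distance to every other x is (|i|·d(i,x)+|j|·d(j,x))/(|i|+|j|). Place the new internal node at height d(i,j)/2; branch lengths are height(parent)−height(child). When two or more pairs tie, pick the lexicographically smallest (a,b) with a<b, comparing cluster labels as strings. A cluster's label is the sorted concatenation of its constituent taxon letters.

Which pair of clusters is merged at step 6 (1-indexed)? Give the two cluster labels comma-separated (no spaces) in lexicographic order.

BEIQY,L

iteration 1: select B,E (d=8); attach at lengths (4, 4); label the merged cluster BE
  updated: d(A,BE)=44, d(BE,C)=46, d(BE,I)=22, d(BE,L)=59/2, d(BE,Q)=69/2, d(BE,Y)=21
iteration 2: select I,Q (d=12); attach at lengths (6, 6); label the merged cluster IQ
  updated: d(A,IQ)=32, d(BE,IQ)=113/4, d(C,IQ)=97/2, d(IQ,L)=81/2, d(IQ,Y)=65/2
iteration 3: select A,C (d=15); attach at lengths (15/2, 15/2); label the merged cluster AC
  updated: d(AC,BE)=45, d(AC,IQ)=161/4, d(AC,L)=97/2, d(AC,Y)=63/2
iteration 4: select BE,Y (d=21); attach at lengths (13/2, 21/2); label the merged cluster BEY
  updated: d(AC,BEY)=81/2, d(BEY,IQ)=89/3, d(BEY,L)=118/3
iteration 5: select BEY,IQ (d=89/3); attach at lengths (13/3, 53/6); label the merged cluster BEIQY
  updated: d(AC,BEIQY)=202/5, d(BEIQY,L)=199/5
iteration 6: select BEIQY,L (d=199/5); attach at lengths (76/15, 199/10); label the merged cluster BEILQY
  updated: d(AC,BEILQY)=167/4
iteration 7: select AC,BEILQY (d=167/4); attach at lengths (107/8, 39/40); label the merged cluster ABCEILQY
final tree: ((A:15/2,C:15/2):107/8,((((B:4,E:4):13/2,Y:21/2):13/3,(I:6,Q:6):53/6):76/15,L:199/10):39/40)
total length: 6269/60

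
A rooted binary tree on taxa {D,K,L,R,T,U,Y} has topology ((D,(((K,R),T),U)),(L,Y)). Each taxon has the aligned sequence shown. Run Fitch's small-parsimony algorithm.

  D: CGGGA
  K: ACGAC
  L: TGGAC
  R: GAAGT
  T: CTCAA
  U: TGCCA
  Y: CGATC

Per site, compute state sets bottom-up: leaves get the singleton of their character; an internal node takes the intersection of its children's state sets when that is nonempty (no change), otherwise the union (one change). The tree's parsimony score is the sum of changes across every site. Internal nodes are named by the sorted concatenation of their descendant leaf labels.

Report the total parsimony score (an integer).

18

[col 0] KR: children K:{A}, R:{G} ∪→ {A,G}; cost 1
[col 0] KRT: children KR:{A,G}, T:{C} ∪→ {A,C,G}; cost 1
[col 0] KRTU: children KRT:{A,C,G}, U:{T} ∪→ {A,C,G,T}; cost 1
[col 0] DKRTU: children D:{C}, KRTU:{A,C,G,T} ∩→ {C}; cost 0
[col 0] LY: children L:{T}, Y:{C} ∪→ {C,T}; cost 1
[col 0] DKLRTUY: children DKRTU:{C}, LY:{C,T} ∩→ {C}; cost 0
[col 1] KR: children K:{C}, R:{A} ∪→ {A,C}; cost 1
[col 1] KRT: children KR:{A,C}, T:{T} ∪→ {A,C,T}; cost 1
[col 1] KRTU: children KRT:{A,C,T}, U:{G} ∪→ {A,C,G,T}; cost 1
[col 1] DKRTU: children D:{G}, KRTU:{A,C,G,T} ∩→ {G}; cost 0
[col 1] LY: children L:{G}, Y:{G} ∩→ {G}; cost 0
[col 1] DKLRTUY: children DKRTU:{G}, LY:{G} ∩→ {G}; cost 0
[col 2] KR: children K:{G}, R:{A} ∪→ {A,G}; cost 1
[col 2] KRT: children KR:{A,G}, T:{C} ∪→ {A,C,G}; cost 1
[col 2] KRTU: children KRT:{A,C,G}, U:{C} ∩→ {C}; cost 0
[col 2] DKRTU: children D:{G}, KRTU:{C} ∪→ {C,G}; cost 1
[col 2] LY: children L:{G}, Y:{A} ∪→ {A,G}; cost 1
[col 2] DKLRTUY: children DKRTU:{C,G}, LY:{A,G} ∩→ {G}; cost 0
[col 3] KR: children K:{A}, R:{G} ∪→ {A,G}; cost 1
[col 3] KRT: children KR:{A,G}, T:{A} ∩→ {A}; cost 0
[col 3] KRTU: children KRT:{A}, U:{C} ∪→ {A,C}; cost 1
[col 3] DKRTU: children D:{G}, KRTU:{A,C} ∪→ {A,C,G}; cost 1
[col 3] LY: children L:{A}, Y:{T} ∪→ {A,T}; cost 1
[col 3] DKLRTUY: children DKRTU:{A,C,G}, LY:{A,T} ∩→ {A}; cost 0
[col 4] KR: children K:{C}, R:{T} ∪→ {C,T}; cost 1
[col 4] KRT: children KR:{C,T}, T:{A} ∪→ {A,C,T}; cost 1
[col 4] KRTU: children KRT:{A,C,T}, U:{A} ∩→ {A}; cost 0
[col 4] DKRTU: children D:{A}, KRTU:{A} ∩→ {A}; cost 0
[col 4] LY: children L:{C}, Y:{C} ∩→ {C}; cost 0
[col 4] DKLRTUY: children DKRTU:{A}, LY:{C} ∪→ {A,C}; cost 1
per-site changes: [4, 3, 4, 4, 3]; total = 18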